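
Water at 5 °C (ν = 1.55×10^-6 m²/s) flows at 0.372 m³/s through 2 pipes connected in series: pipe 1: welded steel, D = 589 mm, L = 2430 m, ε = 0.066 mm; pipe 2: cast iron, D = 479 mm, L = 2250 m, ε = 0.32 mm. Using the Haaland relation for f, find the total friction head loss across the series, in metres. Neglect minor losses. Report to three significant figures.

Pipe 1: V = 1.365 m/s, Re = 5.19×10^5, ε/D = 1.12×10^-4, f = 0.01434, h_1 = f(L/D)V²/2g = 5.620 m
Pipe 2: V = 2.064 m/s, Re = 6.38×10^5, ε/D = 6.68×10^-4, f = 0.01843, h_2 = f(L/D)V²/2g = 18.80 m
Series → Q common, losses add: H = Σh = 24.42 m

H ≈ 24.4 m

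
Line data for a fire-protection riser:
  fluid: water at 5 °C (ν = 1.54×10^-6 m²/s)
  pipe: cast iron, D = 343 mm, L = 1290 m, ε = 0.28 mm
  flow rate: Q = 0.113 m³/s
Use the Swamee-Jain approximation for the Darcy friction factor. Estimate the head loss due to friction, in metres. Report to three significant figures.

V = 4Q/(πD²) = 4·0.113/(π·0.343²) = 1.223 m/s
Re = VD/ν = 1.223·0.343/1.54×10^-6 = 2.72×10^5 → turbulent
ε/D = 0.28/343 = 8.16×10^-4
Swamee-Jain: f = 0.02005
h_f = f(L/D)V²/(2g) = 0.02005·(1290/0.343)·1.223²/(2·9.81) = 5.748 m

h_f ≈ 5.75 m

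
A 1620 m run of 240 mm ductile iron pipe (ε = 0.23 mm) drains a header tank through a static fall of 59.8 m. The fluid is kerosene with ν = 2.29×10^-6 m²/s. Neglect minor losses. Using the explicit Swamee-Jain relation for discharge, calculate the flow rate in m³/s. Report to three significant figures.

Swamee-Jain (Type II): Q = -0.965·√(gD⁵h_f/L)·ln[ε/(3.7D) + √(3.17ν²L/(gD³h_f))]
√(gD⁵h_f/L) = √(9.81·0.240⁵·59.8/1620) = 0.01698
ε/(3.7D) = 2.59×10^-4; √(3.17ν²L/(gD³h_f)) = 5.76×10^-5
Q = -0.965·0.01698·ln(3.166×10^-4) = 0.1320 m³/s
Check: V = 2.92 m/s, Re = 3.06×10^5, f = 0.02055, h_f = 60.2 m ≈ 59.8 m ✓

Q ≈ 0.132 m³/s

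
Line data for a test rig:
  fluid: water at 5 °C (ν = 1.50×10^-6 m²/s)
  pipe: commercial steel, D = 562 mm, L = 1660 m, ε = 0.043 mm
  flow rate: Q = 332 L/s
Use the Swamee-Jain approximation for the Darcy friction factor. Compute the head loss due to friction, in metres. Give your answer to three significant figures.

V = 4Q/(πD²) = 4·0.332/(π·0.562²) = 1.338 m/s
Re = VD/ν = 1.338·0.562/1.50×10^-6 = 5.01×10^5 → turbulent
ε/D = 0.043/562 = 7.65×10^-5
Swamee-Jain: f = 0.01418
h_f = f(L/D)V²/(2g) = 0.01418·(1660/0.562)·1.338²/(2·9.81) = 3.823 m

h_f ≈ 3.82 m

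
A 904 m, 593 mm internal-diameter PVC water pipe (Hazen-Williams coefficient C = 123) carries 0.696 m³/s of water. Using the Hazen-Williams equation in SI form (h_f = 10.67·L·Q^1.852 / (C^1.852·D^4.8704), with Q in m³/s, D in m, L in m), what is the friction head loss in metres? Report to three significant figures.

h_f = 10.67·904·0.696^1.852 / (123^1.852·0.593^4.8704) = 8.466 m

h_f ≈ 8.47 m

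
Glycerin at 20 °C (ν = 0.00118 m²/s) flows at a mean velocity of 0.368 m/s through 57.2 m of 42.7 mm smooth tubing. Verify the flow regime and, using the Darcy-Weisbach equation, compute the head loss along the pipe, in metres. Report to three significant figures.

h_f ≈ 44.4 m

Re = VD/ν = 0.368·0.04270/0.00118 = 13.3 → laminar (Re < 2300)
f = 64/Re = 4.806
h_f = f(L/D)V²/(2g) = 4.806·(57.2/0.04270)·0.368²/(2·9.81) = 44.44 m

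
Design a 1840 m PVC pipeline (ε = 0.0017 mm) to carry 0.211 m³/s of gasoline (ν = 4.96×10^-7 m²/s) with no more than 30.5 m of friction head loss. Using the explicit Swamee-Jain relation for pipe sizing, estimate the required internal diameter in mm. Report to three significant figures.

Swamee-Jain (Type III): D = 0.66·[ε^1.25·(LQ²/(gh_f))^4.75 + ν·Q^9.4·(L/(gh_f))^5.2]^0.04
LQ²/(gh_f) = 0.2738; L/(gh_f) = 6.150
Term 1 = ε^1.25·(…)^4.75 = 1.31×10^-10; Term 2 = ν·Q^9.4·(…)^5.2 = 2.79×10^-9
D = 0.66·(1.31×10^-10 + 2.79×10^-9)^0.04 = 0.3007 m = 301 mm
Check: V = 2.97 m/s, Re = 1.80×10^6, f = 0.01074, h_f = 29.6 m ≈ 30.5 m ✓

D ≈ 301 mm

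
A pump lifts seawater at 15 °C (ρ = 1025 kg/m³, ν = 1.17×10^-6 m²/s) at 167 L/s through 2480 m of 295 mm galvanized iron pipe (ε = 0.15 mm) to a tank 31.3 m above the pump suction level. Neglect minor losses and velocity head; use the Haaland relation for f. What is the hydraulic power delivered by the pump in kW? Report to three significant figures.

P_hyd ≈ 128 kW

V = 4Q/(πD²) = 2.443 m/s; Re = 6.16×10^5; ε/D = 5.08×10^-4; f = 0.01748
h_f = f(L/D)V²/2g = 44.72 m
Total head H = z + h_f = 31.3 + 44.72 = 76.02 m
P_hyd = ρgQH = 1025·9.81·0.167·76.02 = 127.7 kW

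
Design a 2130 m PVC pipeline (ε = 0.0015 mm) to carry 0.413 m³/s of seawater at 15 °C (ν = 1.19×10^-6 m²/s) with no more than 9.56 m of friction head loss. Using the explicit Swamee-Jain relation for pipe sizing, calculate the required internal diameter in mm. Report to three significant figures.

D ≈ 525 mm

Swamee-Jain (Type III): D = 0.66·[ε^1.25·(LQ²/(gh_f))^4.75 + ν·Q^9.4·(L/(gh_f))^5.2]^0.04
LQ²/(gh_f) = 3.874; L/(gh_f) = 22.71
Term 1 = ε^1.25·(…)^4.75 = 3.26×10^-5; Term 2 = ν·Q^9.4·(…)^5.2 = 0.00330
D = 0.66·(3.26×10^-5 + 0.00330)^0.04 = 0.5253 m = 525 mm
Check: V = 1.91 m/s, Re = 8.41×10^5, f = 0.01202, h_f = 9.02 m ≈ 9.56 m ✓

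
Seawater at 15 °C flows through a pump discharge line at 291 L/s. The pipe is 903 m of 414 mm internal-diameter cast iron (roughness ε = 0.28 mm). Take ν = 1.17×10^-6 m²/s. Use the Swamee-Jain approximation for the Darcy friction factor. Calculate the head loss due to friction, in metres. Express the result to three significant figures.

h_f ≈ 9.62 m

V = 4Q/(πD²) = 4·0.291/(π·0.414²) = 2.162 m/s
Re = VD/ν = 2.162·0.414/1.17×10^-6 = 7.65×10^5 → turbulent
ε/D = 0.28/414 = 6.76×10^-4
Swamee-Jain: f = 0.01852
h_f = f(L/D)V²/(2g) = 0.01852·(903/0.414)·2.162²/(2·9.81) = 9.622 m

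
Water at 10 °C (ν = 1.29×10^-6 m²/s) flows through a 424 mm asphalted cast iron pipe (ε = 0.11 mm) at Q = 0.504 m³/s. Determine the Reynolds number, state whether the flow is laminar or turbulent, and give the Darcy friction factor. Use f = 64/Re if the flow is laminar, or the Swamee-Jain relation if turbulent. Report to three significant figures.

Re ≈ 1.17×10^6; turbulent; f ≈ 0.0153

V = 4Q/(πD²) = 3.570 m/s
Re = VD/ν = 3.570·0.424/1.29×10^-6 = 1.17×10^6
Re > 4000 → turbulent; ε/D = 2.59×10^-4
Swamee-Jain: f = 0.01527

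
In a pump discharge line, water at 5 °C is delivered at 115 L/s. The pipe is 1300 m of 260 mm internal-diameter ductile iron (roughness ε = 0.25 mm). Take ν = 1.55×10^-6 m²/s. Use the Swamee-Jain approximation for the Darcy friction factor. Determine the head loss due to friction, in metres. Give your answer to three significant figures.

h_f ≈ 24.4 m

V = 4Q/(πD²) = 4·0.115/(π·0.260²) = 2.166 m/s
Re = VD/ν = 2.166·0.260/1.55×10^-6 = 3.63×10^5 → turbulent
ε/D = 0.25/260 = 9.62×10^-4
Swamee-Jain: f = 0.02042
h_f = f(L/D)V²/(2g) = 0.02042·(1300/0.260)·2.166²/(2·9.81) = 24.41 m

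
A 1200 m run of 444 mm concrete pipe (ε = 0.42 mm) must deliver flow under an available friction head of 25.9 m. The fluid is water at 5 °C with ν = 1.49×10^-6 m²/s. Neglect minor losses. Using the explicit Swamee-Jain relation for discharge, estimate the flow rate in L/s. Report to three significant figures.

Q ≈ 478 L/s

Swamee-Jain (Type II): Q = -0.965·√(gD⁵h_f/L)·ln[ε/(3.7D) + √(3.17ν²L/(gD³h_f))]
√(gD⁵h_f/L) = √(9.81·0.444⁵·25.9/1200) = 0.06044
ε/(3.7D) = 2.56×10^-4; √(3.17ν²L/(gD³h_f)) = 1.95×10^-5
Q = -0.965·0.06044·ln(2.751×10^-4) = 0.4782 m³/s
Check: V = 3.09 m/s, Re = 9.20×10^5, f = 0.01981, h_f = 26.0 m ≈ 25.9 m ✓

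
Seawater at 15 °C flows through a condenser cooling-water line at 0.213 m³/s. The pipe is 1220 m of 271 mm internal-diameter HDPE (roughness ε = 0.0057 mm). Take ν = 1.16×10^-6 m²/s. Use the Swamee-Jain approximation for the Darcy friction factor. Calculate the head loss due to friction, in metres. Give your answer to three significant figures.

V = 4Q/(πD²) = 4·0.213/(π·0.271²) = 3.693 m/s
Re = VD/ν = 3.693·0.271/1.16×10^-6 = 8.63×10^5 → turbulent
ε/D = 0.0057/271 = 2.10×10^-5
Swamee-Jain: f = 0.01236
h_f = f(L/D)V²/(2g) = 0.01236·(1220/0.271)·3.693²/(2·9.81) = 38.67 m

h_f ≈ 38.7 m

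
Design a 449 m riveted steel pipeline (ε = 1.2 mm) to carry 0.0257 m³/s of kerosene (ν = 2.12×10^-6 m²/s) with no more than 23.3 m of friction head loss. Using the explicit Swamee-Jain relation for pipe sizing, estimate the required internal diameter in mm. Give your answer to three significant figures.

Swamee-Jain (Type III): D = 0.66·[ε^1.25·(LQ²/(gh_f))^4.75 + ν·Q^9.4·(L/(gh_f))^5.2]^0.04
LQ²/(gh_f) = 0.001297; L/(gh_f) = 1.964
Term 1 = ε^1.25·(…)^4.75 = 4.33×10^-18; Term 2 = ν·Q^9.4·(…)^5.2 = 8.03×10^-20
D = 0.66·(4.33×10^-18 + 8.03×10^-20)^0.04 = 0.1334 m = 133 mm
Check: V = 1.84 m/s, Re = 1.16×10^5, f = 0.03736, h_f = 21.6 m ≈ 23.3 m ✓

D ≈ 133 mm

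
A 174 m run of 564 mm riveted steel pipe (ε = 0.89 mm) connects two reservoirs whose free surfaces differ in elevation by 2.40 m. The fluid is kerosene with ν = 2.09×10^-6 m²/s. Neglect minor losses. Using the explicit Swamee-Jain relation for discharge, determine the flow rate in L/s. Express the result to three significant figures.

Swamee-Jain (Type II): Q = -0.965·√(gD⁵h_f/L)·ln[ε/(3.7D) + √(3.17ν²L/(gD³h_f))]
√(gD⁵h_f/L) = √(9.81·0.564⁵·2.40/174) = 0.08787
ε/(3.7D) = 4.26×10^-4; √(3.17ν²L/(gD³h_f)) = 2.39×10^-5
Q = -0.965·0.08787·ln(4.504×10^-4) = 0.6534 m³/s
Check: V = 2.62 m/s, Re = 7.06×10^5, f = 0.02242, h_f = 2.41 m ≈ 2.40 m ✓

Q ≈ 653 L/s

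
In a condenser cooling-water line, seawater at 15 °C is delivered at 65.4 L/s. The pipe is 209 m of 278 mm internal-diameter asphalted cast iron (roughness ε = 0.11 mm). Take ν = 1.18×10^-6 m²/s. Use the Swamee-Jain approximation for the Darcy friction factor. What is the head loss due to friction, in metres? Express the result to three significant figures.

h_f ≈ 0.799 m

V = 4Q/(πD²) = 4·0.0654/(π·0.278²) = 1.077 m/s
Re = VD/ν = 1.077·0.278/1.18×10^-6 = 2.54×10^5 → turbulent
ε/D = 0.11/278 = 3.96×10^-4
Swamee-Jain: f = 0.01795
h_f = f(L/D)V²/(2g) = 0.01795·(209/0.278)·1.077²/(2·9.81) = 0.7985 m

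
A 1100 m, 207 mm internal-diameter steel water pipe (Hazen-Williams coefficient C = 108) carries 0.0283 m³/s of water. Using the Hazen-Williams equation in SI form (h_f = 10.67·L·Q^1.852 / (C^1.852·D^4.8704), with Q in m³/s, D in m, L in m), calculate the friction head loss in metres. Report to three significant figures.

h_f = 10.67·1100·0.0283^1.852 / (108^1.852·0.207^4.8704) = 5.860 m

h_f ≈ 5.86 m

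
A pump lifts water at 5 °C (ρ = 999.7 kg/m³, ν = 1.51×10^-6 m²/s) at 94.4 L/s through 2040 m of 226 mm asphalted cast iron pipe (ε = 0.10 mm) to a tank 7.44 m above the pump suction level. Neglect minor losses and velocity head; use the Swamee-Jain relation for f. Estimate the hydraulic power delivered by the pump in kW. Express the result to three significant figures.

V = 4Q/(πD²) = 2.353 m/s; Re = 3.52×10^5; ε/D = 4.42×10^-4; f = 0.01778
h_f = f(L/D)V²/2g = 45.31 m
Total head H = z + h_f = 7.44 + 45.31 = 52.75 m
P_hyd = ρgQH = 999.7·9.81·0.0944·52.75 = 48.83 kW

P_hyd ≈ 48.8 kW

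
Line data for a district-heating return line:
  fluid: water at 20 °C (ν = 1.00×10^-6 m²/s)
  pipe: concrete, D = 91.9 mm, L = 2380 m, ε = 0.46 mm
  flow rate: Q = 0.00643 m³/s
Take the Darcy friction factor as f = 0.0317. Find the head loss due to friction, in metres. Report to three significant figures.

V = 4Q/(πD²) = 4·0.00643/(π·0.0919²) = 0.9694 m/s
h_f = f(L/D)V²/(2g) = 0.03170·(2380/0.0919)·0.9694²/(2·9.81) = 39.32 m

h_f ≈ 39.3 m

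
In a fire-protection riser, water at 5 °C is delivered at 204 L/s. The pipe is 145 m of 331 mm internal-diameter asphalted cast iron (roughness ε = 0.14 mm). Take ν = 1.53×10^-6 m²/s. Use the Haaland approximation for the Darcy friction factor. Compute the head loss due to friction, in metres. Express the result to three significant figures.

V = 4Q/(πD²) = 4·0.204/(π·0.331²) = 2.371 m/s
Re = VD/ν = 2.371·0.331/1.53×10^-6 = 5.13×10^5 → turbulent
ε/D = 0.14/331 = 4.23×10^-4
Haaland: f = 0.01705
h_f = f(L/D)V²/(2g) = 0.01705·(145/0.331)·2.371²/(2·9.81) = 2.139 m

h_f ≈ 2.14 m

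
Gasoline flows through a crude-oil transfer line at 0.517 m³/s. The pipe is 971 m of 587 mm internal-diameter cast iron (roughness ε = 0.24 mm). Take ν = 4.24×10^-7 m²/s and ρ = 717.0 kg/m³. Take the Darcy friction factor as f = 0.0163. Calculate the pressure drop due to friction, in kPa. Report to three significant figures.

V = 4Q/(πD²) = 4·0.517/(π·0.587²) = 1.910 m/s
h_f = f(L/D)V²/(2g) = 0.01630·(971/0.587)·1.910²/(2·9.81) = 5.016 m
Δp = ρg·h_f = 717.0·9.81·5.016 = 35.28 kPa

Δp ≈ 35.3 kPa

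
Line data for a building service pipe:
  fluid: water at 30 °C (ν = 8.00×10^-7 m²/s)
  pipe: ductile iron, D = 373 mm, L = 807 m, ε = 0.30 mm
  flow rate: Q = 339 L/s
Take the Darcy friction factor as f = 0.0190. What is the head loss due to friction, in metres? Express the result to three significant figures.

V = 4Q/(πD²) = 4·0.339/(π·0.373²) = 3.102 m/s
h_f = f(L/D)V²/(2g) = 0.01900·(807/0.373)·3.102²/(2·9.81) = 20.17 m

h_f ≈ 20.2 m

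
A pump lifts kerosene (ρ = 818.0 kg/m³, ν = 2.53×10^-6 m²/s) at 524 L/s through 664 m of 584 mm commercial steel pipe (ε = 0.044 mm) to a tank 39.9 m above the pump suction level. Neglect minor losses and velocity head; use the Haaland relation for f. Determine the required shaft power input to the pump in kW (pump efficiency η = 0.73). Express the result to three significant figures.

V = 4Q/(πD²) = 1.956 m/s; Re = 4.52×10^5; ε/D = 7.53×10^-5; f = 0.01417
h_f = f(L/D)V²/2g = 3.141 m
Total head H = z + h_f = 39.9 + 3.141 = 43.04 m
P_hyd = ρgQH = 818.0·9.81·0.524·43.04 = 181.0 kW
P_shaft = P_hyd/η = 181.0/0.73 = 247.9 kW

P_shaft ≈ 248 kW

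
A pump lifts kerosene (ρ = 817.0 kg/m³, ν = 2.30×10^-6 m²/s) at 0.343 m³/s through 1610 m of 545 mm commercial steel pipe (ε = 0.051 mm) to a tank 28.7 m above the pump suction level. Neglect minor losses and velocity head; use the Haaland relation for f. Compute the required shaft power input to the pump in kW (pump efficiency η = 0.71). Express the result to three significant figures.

V = 4Q/(πD²) = 1.470 m/s; Re = 3.48×10^5; ε/D = 9.36×10^-5; f = 0.01486
h_f = f(L/D)V²/2g = 4.837 m
Total head H = z + h_f = 28.7 + 4.837 = 33.54 m
P_hyd = ρgQH = 817.0·9.81·0.343·33.54 = 92.19 kW
P_shaft = P_hyd/η = 92.19/0.71 = 129.9 kW

P_shaft ≈ 130 kW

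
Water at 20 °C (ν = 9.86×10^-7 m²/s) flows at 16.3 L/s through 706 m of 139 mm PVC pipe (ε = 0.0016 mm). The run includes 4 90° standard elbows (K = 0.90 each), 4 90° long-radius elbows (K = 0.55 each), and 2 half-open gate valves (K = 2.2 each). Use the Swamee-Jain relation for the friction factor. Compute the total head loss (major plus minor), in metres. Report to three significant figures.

H_L ≈ 5.53 m

V = 4Q/(πD²) = 1.074 m/s; V²/2g = 0.05881 m
Re = 1.51×10^5, ε/D = 1.15×10^-5 → f = 0.01650 (Swamee-Jain)
Major: h_f = f(L/D)·V²/2g = 0.01650·5079·0.05881 = 4.928 m
Minor: ΣK = 10.2; h_m = ΣK·V²/2g = 0.5998 m
Total H_L = 4.928 + 0.5998 = 5.528 m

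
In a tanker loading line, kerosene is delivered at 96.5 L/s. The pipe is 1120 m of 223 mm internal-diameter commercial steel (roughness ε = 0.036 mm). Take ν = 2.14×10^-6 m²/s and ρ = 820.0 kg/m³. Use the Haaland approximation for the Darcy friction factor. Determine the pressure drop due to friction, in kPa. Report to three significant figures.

Δp ≈ 202 kPa

V = 4Q/(πD²) = 4·0.0965/(π·0.223²) = 2.471 m/s
Re = VD/ν = 2.471·0.223/2.14×10^-6 = 2.57×10^5 → turbulent
ε/D = 0.036/223 = 1.61×10^-4
Haaland: f = 0.01606
h_f = f(L/D)V²/(2g) = 0.01606·(1120/0.223)·2.471²/(2·9.81) = 25.09 m
Δp = ρg·h_f = 820.0·9.81·25.09 = 201.8 kPa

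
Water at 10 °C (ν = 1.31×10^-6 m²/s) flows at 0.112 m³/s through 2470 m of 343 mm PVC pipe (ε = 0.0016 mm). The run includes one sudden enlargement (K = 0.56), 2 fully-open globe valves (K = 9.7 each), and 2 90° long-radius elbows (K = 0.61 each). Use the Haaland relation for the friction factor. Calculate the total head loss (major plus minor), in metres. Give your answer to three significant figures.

H_L ≈ 9.26 m

V = 4Q/(πD²) = 1.212 m/s; V²/2g = 0.07488 m
Re = 3.17×10^5, ε/D = 4.66×10^-6 → f = 0.01423 (Haaland)
Major: h_f = f(L/D)·V²/2g = 0.01423·7201·0.07488 = 7.674 m
Minor: ΣK = 21.2; h_m = ΣK·V²/2g = 1.586 m
Total H_L = 7.674 + 1.586 = 9.260 m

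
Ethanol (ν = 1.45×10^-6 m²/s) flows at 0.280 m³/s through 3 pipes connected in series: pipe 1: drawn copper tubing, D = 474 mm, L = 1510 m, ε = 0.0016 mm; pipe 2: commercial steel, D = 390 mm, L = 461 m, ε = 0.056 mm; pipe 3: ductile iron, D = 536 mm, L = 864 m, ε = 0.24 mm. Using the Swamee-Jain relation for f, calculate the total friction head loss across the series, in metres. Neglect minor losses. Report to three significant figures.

Pipe 1: V = 1.587 m/s, Re = 5.19×10^5, ε/D = 3.38×10^-6, f = 0.01306, h_1 = f(L/D)V²/2g = 5.340 m
Pipe 2: V = 2.344 m/s, Re = 6.30×10^5, ε/D = 1.44×10^-4, f = 0.01463, h_2 = f(L/D)V²/2g = 4.841 m
Pipe 3: V = 1.241 m/s, Re = 4.59×10^5, ε/D = 4.48×10^-4, f = 0.01752, h_3 = f(L/D)V²/2g = 2.217 m
Series → Q common, losses add: H = Σh = 12.40 m

H ≈ 12.4 m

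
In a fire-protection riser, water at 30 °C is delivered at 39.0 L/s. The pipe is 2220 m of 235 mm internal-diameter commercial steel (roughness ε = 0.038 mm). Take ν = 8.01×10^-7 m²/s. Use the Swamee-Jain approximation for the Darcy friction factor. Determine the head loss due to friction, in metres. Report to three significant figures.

h_f ≈ 6.33 m

V = 4Q/(πD²) = 4·0.0390/(π·0.235²) = 0.8992 m/s
Re = VD/ν = 0.8992·0.235/8.01×10^-7 = 2.64×10^5 → turbulent
ε/D = 0.038/235 = 1.62×10^-4
Swamee-Jain: f = 0.01625
h_f = f(L/D)V²/(2g) = 0.01625·(2220/0.235)·0.8992²/(2·9.81) = 6.325 m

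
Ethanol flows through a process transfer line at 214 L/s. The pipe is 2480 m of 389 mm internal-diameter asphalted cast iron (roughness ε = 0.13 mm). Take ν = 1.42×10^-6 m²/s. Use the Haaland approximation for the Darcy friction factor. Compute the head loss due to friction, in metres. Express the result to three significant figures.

h_f ≈ 17.3 m

V = 4Q/(πD²) = 4·0.214/(π·0.389²) = 1.801 m/s
Re = VD/ν = 1.801·0.389/1.42×10^-6 = 4.93×10^5 → turbulent
ε/D = 0.13/389 = 3.34×10^-4
Haaland: f = 0.01644
h_f = f(L/D)V²/(2g) = 0.01644·(2480/0.389)·1.801²/(2·9.81) = 17.32 m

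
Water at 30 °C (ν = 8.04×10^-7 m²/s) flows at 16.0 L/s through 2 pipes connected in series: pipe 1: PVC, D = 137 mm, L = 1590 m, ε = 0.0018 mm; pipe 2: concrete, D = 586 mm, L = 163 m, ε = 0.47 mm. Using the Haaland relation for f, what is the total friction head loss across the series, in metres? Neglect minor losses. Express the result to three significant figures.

Pipe 1: V = 1.085 m/s, Re = 1.85×10^5, ε/D = 1.31×10^-5, f = 0.01581, h_1 = f(L/D)V²/2g = 11.02 m
Pipe 2: V = 0.05932 m/s, Re = 4.32×10^4, ε/D = 8.02×10^-4, f = 0.02368, h_2 = f(L/D)V²/2g = 0.001181 m
Series → Q common, losses add: H = Σh = 11.02 m

H ≈ 11.0 m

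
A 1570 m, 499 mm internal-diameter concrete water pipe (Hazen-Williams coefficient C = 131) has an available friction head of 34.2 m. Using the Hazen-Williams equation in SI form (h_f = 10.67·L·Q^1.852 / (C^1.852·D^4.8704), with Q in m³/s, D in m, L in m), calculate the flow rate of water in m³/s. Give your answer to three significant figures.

Q ≈ 0.743 m³/s

Rearranging: Q = [h_f·C^1.852·D^4.8704 / (10.67·L)]^(1/1.852)
Q = [34.2·131^1.852·0.499^4.8704 / (10.67·1570)]^0.540 = 0.7427 m³/s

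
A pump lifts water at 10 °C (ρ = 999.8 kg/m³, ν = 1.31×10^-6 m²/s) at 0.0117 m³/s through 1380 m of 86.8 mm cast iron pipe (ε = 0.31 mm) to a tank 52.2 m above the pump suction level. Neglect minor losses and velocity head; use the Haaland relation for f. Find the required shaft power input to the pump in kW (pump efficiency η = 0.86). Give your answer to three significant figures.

P_shaft ≈ 19.0 kW

V = 4Q/(πD²) = 1.977 m/s; Re = 1.31×10^5; ε/D = 0.00357; f = 0.02836
h_f = f(L/D)V²/2g = 89.84 m
Total head H = z + h_f = 52.2 + 89.84 = 142.0 m
P_hyd = ρgQH = 999.8·9.81·0.0117·142.0 = 16.30 kW
P_shaft = P_hyd/η = 16.30/0.86 = 18.95 kW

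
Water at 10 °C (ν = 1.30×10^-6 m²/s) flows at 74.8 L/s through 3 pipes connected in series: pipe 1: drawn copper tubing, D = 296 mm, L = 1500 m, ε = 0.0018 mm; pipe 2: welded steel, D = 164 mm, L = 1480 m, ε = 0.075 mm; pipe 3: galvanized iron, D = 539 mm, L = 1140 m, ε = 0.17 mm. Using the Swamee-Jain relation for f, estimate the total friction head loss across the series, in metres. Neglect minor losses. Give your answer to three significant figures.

H ≈ 106 m

Pipe 1: V = 1.087 m/s, Re = 2.48×10^5, ε/D = 6.08×10^-6, f = 0.01497, h_1 = f(L/D)V²/2g = 4.569 m
Pipe 2: V = 3.541 m/s, Re = 4.47×10^5, ε/D = 4.57×10^-4, f = 0.01761, h_2 = f(L/D)V²/2g = 101.6 m
Pipe 3: V = 0.3278 m/s, Re = 1.36×10^5, ε/D = 3.15×10^-4, f = 0.01875, h_3 = f(L/D)V²/2g = 0.2172 m
Series → Q common, losses add: H = Σh = 106.4 m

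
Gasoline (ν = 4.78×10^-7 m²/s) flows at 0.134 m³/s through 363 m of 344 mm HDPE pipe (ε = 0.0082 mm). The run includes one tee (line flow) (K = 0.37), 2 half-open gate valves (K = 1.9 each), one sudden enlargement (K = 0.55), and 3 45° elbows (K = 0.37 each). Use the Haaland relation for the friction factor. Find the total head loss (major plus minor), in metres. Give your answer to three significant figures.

V = 4Q/(πD²) = 1.442 m/s; V²/2g = 0.1059 m
Re = 1.04×10^6, ε/D = 2.38×10^-5 → f = 0.01198 (Haaland)
Major: h_f = f(L/D)·V²/2g = 0.01198·1055·0.1059 = 1.339 m
Minor: ΣK = 5.83; h_m = ΣK·V²/2g = 0.6177 m
Total H_L = 1.339 + 0.6177 = 1.957 m

H_L ≈ 1.96 m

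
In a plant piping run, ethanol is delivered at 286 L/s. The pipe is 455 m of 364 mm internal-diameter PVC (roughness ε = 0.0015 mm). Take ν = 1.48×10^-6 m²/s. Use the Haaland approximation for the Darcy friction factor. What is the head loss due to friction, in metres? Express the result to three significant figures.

V = 4Q/(πD²) = 4·0.286/(π·0.364²) = 2.748 m/s
Re = VD/ν = 2.748·0.364/1.48×10^-6 = 6.76×10^5 → turbulent
ε/D = 0.0015/364 = 4.12×10^-6
Haaland: f = 0.01244
h_f = f(L/D)V²/(2g) = 0.01244·(455/0.364)·2.748²/(2·9.81) = 5.987 m

h_f ≈ 5.99 m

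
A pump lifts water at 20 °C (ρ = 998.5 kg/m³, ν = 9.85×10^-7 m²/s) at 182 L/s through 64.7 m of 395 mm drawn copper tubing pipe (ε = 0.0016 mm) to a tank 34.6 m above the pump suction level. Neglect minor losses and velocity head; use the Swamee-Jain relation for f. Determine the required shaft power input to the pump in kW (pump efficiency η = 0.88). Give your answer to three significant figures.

V = 4Q/(πD²) = 1.485 m/s; Re = 5.96×10^5; ε/D = 4.05×10^-6; f = 0.01276
h_f = f(L/D)V²/2g = 0.2351 m
Total head H = z + h_f = 34.6 + 0.2351 = 34.84 m
P_hyd = ρgQH = 998.5·9.81·0.182·34.84 = 62.10 kW
P_shaft = P_hyd/η = 62.10/0.88 = 70.57 kW

P_shaft ≈ 70.6 kW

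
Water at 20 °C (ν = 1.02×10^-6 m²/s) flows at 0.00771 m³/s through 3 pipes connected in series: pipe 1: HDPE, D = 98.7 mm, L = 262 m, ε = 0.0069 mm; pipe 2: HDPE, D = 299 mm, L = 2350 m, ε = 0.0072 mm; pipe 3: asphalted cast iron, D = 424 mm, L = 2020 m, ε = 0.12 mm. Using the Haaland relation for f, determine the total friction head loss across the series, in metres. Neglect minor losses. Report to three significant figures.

Pipe 1: V = 1.008 m/s, Re = 9.75×10^4, ε/D = 6.99×10^-5, f = 0.01821, h_1 = f(L/D)V²/2g = 2.502 m
Pipe 2: V = 0.1098 m/s, Re = 3.22×10^4, ε/D = 2.41×10^-5, f = 0.02297, h_2 = f(L/D)V²/2g = 0.1110 m
Pipe 3: V = 0.05461 m/s, Re = 2.27×10^4, ε/D = 2.83×10^-4, f = 0.02548, h_3 = f(L/D)V²/2g = 0.01845 m
Series → Q common, losses add: H = Σh = 2.632 m

H ≈ 2.63 m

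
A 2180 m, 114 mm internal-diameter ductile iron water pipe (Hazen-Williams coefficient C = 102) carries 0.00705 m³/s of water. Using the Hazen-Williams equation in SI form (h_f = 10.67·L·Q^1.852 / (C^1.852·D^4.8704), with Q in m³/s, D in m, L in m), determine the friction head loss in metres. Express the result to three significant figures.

h_f ≈ 18.0 m

h_f = 10.67·2180·0.00705^1.852 / (102^1.852·0.114^4.8704) = 17.98 m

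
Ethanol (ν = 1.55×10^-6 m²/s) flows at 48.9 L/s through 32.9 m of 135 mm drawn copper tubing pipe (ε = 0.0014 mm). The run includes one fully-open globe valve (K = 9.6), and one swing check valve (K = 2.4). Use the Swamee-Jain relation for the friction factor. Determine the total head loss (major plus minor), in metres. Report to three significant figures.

H_L ≈ 9.24 m

V = 4Q/(πD²) = 3.416 m/s; V²/2g = 0.5948 m
Re = 2.98×10^5, ε/D = 1.04×10^-5 → f = 0.01452 (Swamee-Jain)
Major: h_f = f(L/D)·V²/2g = 0.01452·243.7·0.5948 = 2.105 m
Minor: ΣK = 12.0; h_m = ΣK·V²/2g = 7.138 m
Total H_L = 2.105 + 7.138 = 9.243 m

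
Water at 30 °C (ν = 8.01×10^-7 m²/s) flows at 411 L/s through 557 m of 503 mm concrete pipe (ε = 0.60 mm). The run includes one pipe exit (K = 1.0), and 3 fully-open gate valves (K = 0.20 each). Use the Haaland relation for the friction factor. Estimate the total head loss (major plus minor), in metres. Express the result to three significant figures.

H_L ≈ 5.35 m

V = 4Q/(πD²) = 2.068 m/s; V²/2g = 0.2180 m
Re = 1.30×10^6, ε/D = 0.00119 → f = 0.02073 (Haaland)
Major: h_f = f(L/D)·V²/2g = 0.02073·1107·0.2180 = 5.005 m
Minor: ΣK = 1.60; h_m = ΣK·V²/2g = 0.3489 m
Total H_L = 5.005 + 0.3489 = 5.354 m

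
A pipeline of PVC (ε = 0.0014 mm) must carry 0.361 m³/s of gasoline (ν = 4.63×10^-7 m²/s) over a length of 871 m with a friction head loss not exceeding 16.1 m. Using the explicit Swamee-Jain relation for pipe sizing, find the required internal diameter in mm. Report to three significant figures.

D ≈ 359 mm

Swamee-Jain (Type III): D = 0.66·[ε^1.25·(LQ²/(gh_f))^4.75 + ν·Q^9.4·(L/(gh_f))^5.2]^0.04
LQ²/(gh_f) = 0.7187; L/(gh_f) = 5.515
Term 1 = ε^1.25·(…)^4.75 = 1.00×10^-8; Term 2 = ν·Q^9.4·(…)^5.2 = 2.30×10^-7
D = 0.66·(1.00×10^-8 + 2.30×10^-7)^0.04 = 0.3587 m = 359 mm
Check: V = 3.57 m/s, Re = 2.77×10^6, f = 0.01003, h_f = 15.8 m ≈ 16.1 m ✓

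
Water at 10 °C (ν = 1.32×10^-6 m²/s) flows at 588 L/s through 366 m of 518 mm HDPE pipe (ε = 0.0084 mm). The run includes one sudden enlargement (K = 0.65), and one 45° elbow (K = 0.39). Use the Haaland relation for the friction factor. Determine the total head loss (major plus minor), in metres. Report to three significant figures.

V = 4Q/(πD²) = 2.790 m/s; V²/2g = 0.3968 m
Re = 1.09×10^6, ε/D = 1.62×10^-5 → f = 0.01173 (Haaland)
Major: h_f = f(L/D)·V²/2g = 0.01173·706.6·0.3968 = 3.289 m
Minor: ΣK = 1.04; h_m = ΣK·V²/2g = 0.4127 m
Total H_L = 3.289 + 0.4127 = 3.702 m

H_L ≈ 3.70 m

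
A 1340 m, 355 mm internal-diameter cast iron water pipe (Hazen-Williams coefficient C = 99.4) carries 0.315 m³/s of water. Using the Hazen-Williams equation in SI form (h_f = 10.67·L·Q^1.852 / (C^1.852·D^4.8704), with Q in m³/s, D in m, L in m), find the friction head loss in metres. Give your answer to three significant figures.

h_f ≈ 52.2 m

h_f = 10.67·1340·0.315^1.852 / (99.4^1.852·0.355^4.8704) = 52.19 m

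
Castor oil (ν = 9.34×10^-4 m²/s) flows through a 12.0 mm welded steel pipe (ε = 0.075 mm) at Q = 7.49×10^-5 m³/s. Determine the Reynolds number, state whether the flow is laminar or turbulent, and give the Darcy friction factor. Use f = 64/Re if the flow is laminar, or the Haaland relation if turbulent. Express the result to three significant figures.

Re ≈ 8.51; laminar; f = 64/Re ≈ 7.52

V = 4Q/(πD²) = 0.6623 m/s
Re = VD/ν = 0.6623·0.0120/9.34×10^-4 = 8.51
Re < 2300 → laminar → f = 64/Re = 7.522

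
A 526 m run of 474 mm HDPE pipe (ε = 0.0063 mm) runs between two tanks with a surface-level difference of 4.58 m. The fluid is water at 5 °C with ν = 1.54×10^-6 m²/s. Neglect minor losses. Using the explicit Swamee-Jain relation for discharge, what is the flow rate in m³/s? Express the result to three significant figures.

Q ≈ 0.451 m³/s

Swamee-Jain (Type II): Q = -0.965·√(gD⁵h_f/L)·ln[ε/(3.7D) + √(3.17ν²L/(gD³h_f))]
√(gD⁵h_f/L) = √(9.81·0.474⁵·4.58/526) = 0.04521
ε/(3.7D) = 3.59×10^-6; √(3.17ν²L/(gD³h_f)) = 2.87×10^-5
Q = -0.965·0.04521·ln(3.234×10^-5) = 0.4511 m³/s
Check: V = 2.56 m/s, Re = 7.87×10^5, f = 0.01237, h_f = 4.57 m ≈ 4.58 m ✓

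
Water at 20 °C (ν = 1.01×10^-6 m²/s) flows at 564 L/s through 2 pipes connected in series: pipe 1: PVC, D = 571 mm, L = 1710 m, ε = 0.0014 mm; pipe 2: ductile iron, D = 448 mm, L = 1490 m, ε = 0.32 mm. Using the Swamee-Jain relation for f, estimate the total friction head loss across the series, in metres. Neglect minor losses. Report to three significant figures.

Pipe 1: V = 2.203 m/s, Re = 1.25×10^6, ε/D = 2.45×10^-6, f = 0.01126, h_1 = f(L/D)V²/2g = 8.338 m
Pipe 2: V = 3.578 m/s, Re = 1.59×10^6, ε/D = 7.14×10^-4, f = 0.01844, h_2 = f(L/D)V²/2g = 40.02 m
Series → Q common, losses add: H = Σh = 48.36 m

H ≈ 48.4 m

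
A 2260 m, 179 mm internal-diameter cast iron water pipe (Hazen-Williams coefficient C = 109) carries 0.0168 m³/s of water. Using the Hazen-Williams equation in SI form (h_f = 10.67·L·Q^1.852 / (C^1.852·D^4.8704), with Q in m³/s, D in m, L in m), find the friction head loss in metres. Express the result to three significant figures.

h_f ≈ 9.14 m

h_f = 10.67·2260·0.0168^1.852 / (109^1.852·0.179^4.8704) = 9.144 m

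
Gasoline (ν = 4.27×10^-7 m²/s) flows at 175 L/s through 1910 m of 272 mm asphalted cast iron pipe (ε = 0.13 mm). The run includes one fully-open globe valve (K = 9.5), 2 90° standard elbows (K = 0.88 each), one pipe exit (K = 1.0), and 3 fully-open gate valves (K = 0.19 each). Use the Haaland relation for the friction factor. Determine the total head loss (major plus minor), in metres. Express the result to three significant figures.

H_L ≈ 60.5 m

V = 4Q/(πD²) = 3.012 m/s; V²/2g = 0.4623 m
Re = 1.92×10^6, ε/D = 4.78×10^-4 → f = 0.01681 (Haaland)
Major: h_f = f(L/D)·V²/2g = 0.01681·7022·0.4623 = 54.56 m
Minor: ΣK = 12.8; h_m = ΣK·V²/2g = 5.931 m
Total H_L = 54.56 + 5.931 = 60.49 m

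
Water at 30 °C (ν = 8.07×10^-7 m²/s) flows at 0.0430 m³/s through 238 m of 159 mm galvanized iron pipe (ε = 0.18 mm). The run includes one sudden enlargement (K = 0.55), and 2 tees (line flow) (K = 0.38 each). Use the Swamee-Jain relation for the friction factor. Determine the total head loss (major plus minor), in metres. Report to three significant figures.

V = 4Q/(πD²) = 2.166 m/s; V²/2g = 0.2390 m
Re = 4.27×10^5, ε/D = 0.00113 → f = 0.02101 (Swamee-Jain)
Major: h_f = f(L/D)·V²/2g = 0.02101·1497·0.2390 = 7.517 m
Minor: ΣK = 1.31; h_m = ΣK·V²/2g = 0.3131 m
Total H_L = 7.517 + 0.3131 = 7.830 m

H_L ≈ 7.83 m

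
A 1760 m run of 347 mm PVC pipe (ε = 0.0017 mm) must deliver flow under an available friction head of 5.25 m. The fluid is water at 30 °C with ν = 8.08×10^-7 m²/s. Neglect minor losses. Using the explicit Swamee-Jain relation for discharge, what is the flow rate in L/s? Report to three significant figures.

Swamee-Jain (Type II): Q = -0.965·√(gD⁵h_f/L)·ln[ε/(3.7D) + √(3.17ν²L/(gD³h_f))]
√(gD⁵h_f/L) = √(9.81·0.347⁵·5.25/1760) = 0.01213
ε/(3.7D) = 1.32×10^-6; √(3.17ν²L/(gD³h_f)) = 4.11×10^-5
Q = -0.965·0.01213·ln(4.247×10^-5) = 0.1179 m³/s
Check: V = 1.25 m/s, Re = 5.35×10^5, f = 0.01302, h_f = 5.23 m ≈ 5.25 m ✓

Q ≈ 118 L/s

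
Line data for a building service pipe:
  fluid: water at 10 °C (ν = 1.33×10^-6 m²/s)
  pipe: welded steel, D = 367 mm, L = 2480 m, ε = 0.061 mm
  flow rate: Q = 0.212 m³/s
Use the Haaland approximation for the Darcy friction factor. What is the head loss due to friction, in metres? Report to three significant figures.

V = 4Q/(πD²) = 4·0.212/(π·0.367²) = 2.004 m/s
Re = VD/ν = 2.004·0.367/1.33×10^-6 = 5.53×10^5 → turbulent
ε/D = 0.061/367 = 1.66×10^-4
Haaland: f = 0.01483
h_f = f(L/D)V²/(2g) = 0.01483·(2480/0.367)·2.004²/(2·9.81) = 20.51 m

h_f ≈ 20.5 m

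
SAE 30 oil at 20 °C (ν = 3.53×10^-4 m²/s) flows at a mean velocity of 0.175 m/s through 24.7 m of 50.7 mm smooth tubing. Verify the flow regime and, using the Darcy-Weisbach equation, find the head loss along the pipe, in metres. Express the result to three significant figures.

Re = VD/ν = 0.175·0.05070/3.53×10^-4 = 25.1 → laminar (Re < 2300)
f = 64/Re = 2.546
h_f = f(L/D)V²/(2g) = 2.546·(24.7/0.05070)·0.175²/(2·9.81) = 1.936 m

h_f ≈ 1.94 m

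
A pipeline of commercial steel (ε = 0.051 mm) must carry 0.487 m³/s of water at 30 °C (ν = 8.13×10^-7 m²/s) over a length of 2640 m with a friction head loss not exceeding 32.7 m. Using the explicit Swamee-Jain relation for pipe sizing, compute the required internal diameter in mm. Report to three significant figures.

Swamee-Jain (Type III): D = 0.66·[ε^1.25·(LQ²/(gh_f))^4.75 + ν·Q^9.4·(L/(gh_f))^5.2]^0.04
LQ²/(gh_f) = 1.952; L/(gh_f) = 8.230
Term 1 = ε^1.25·(…)^4.75 = 1.03×10^-4; Term 2 = ν·Q^9.4·(…)^5.2 = 5.41×10^-5
D = 0.66·(1.03×10^-4 + 5.41×10^-5)^0.04 = 0.4650 m = 465 mm
Check: V = 2.87 m/s, Re = 1.64×10^6, f = 0.01319, h_f = 31.4 m ≈ 32.7 m ✓

D ≈ 465 mm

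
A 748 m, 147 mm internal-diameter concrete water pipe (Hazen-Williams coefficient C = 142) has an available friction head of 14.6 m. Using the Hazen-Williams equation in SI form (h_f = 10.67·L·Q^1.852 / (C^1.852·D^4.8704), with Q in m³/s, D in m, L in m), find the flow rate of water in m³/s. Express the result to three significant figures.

Rearranging: Q = [h_f·C^1.852·D^4.8704 / (10.67·L)]^(1/1.852)
Q = [14.6·142^1.852·0.147^4.8704 / (10.67·748)]^0.540 = 0.03050 m³/s

Q ≈ 0.0305 m³/s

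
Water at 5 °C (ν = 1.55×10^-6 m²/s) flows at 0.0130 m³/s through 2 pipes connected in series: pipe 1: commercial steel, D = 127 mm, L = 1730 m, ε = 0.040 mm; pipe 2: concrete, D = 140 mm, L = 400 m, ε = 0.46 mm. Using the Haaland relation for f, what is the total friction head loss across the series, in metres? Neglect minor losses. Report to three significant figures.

Pipe 1: V = 1.026 m/s, Re = 8.41×10^4, ε/D = 3.15×10^-4, f = 0.01979, h_1 = f(L/D)V²/2g = 14.47 m
Pipe 2: V = 0.8445 m/s, Re = 7.63×10^4, ε/D = 0.00329, f = 0.02833, h_2 = f(L/D)V²/2g = 2.942 m
Series → Q common, losses add: H = Σh = 17.41 m

H ≈ 17.4 m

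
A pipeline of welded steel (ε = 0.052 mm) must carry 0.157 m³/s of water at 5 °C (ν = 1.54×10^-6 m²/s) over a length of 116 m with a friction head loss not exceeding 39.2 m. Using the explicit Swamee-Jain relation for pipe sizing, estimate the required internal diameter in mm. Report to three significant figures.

D ≈ 160 mm

Swamee-Jain (Type III): D = 0.66·[ε^1.25·(LQ²/(gh_f))^4.75 + ν·Q^9.4·(L/(gh_f))^5.2]^0.04
LQ²/(gh_f) = 0.007435; L/(gh_f) = 0.3016
Term 1 = ε^1.25·(…)^4.75 = 3.42×10^-16; Term 2 = ν·Q^9.4·(…)^5.2 = 8.36×10^-17
D = 0.66·(3.42×10^-16 + 8.36×10^-17)^0.04 = 0.1602 m = 160 mm
Check: V = 7.79 m/s, Re = 8.10×10^5, f = 0.01612, h_f = 36.1 m ≈ 39.2 m ✓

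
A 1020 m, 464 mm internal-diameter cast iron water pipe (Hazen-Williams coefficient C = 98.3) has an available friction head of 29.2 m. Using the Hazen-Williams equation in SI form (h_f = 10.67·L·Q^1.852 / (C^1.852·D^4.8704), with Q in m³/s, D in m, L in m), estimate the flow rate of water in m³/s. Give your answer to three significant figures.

Q ≈ 0.533 m³/s

Rearranging: Q = [h_f·C^1.852·D^4.8704 / (10.67·L)]^(1/1.852)
Q = [29.2·98.3^1.852·0.464^4.8704 / (10.67·1020)]^0.540 = 0.5335 m³/s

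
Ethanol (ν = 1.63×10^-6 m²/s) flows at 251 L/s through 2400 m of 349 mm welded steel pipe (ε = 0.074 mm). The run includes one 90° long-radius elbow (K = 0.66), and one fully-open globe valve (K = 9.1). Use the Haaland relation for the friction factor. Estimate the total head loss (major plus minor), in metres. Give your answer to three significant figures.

V = 4Q/(πD²) = 2.624 m/s; V²/2g = 0.3509 m
Re = 5.62×10^5, ε/D = 2.12×10^-4 → f = 0.01526 (Haaland)
Major: h_f = f(L/D)·V²/2g = 0.01526·6877·0.3509 = 36.83 m
Minor: ΣK = 9.76; h_m = ΣK·V²/2g = 3.425 m
Total H_L = 36.83 + 3.425 = 40.25 m

H_L ≈ 40.3 m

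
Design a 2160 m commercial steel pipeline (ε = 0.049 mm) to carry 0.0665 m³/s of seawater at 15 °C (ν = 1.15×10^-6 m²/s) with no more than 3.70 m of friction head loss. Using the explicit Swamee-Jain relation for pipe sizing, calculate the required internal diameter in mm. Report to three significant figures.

Swamee-Jain (Type III): D = 0.66·[ε^1.25·(LQ²/(gh_f))^4.75 + ν·Q^9.4·(L/(gh_f))^5.2]^0.04
LQ²/(gh_f) = 0.2632; L/(gh_f) = 59.51
Term 1 = ε^1.25·(…)^4.75 = 7.22×10^-9; Term 2 = ν·Q^9.4·(…)^5.2 = 1.67×10^-8
D = 0.66·(7.22×10^-9 + 1.67×10^-8)^0.04 = 0.3271 m = 327 mm
Check: V = 0.791 m/s, Re = 2.25×10^5, f = 0.01650, h_f = 3.48 m ≈ 3.70 m ✓

D ≈ 327 mm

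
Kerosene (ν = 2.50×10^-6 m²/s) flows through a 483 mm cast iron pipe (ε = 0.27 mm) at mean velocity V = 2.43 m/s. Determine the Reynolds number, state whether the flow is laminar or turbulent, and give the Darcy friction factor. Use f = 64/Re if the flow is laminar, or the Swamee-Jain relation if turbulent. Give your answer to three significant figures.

Re ≈ 4.69×10^5; turbulent; f ≈ 0.0182

Re = VD/ν = 2.430·0.483/2.50×10^-6 = 4.69×10^5
Re > 4000 → turbulent; ε/D = 5.59×10^-4
Swamee-Jain: f = 0.01819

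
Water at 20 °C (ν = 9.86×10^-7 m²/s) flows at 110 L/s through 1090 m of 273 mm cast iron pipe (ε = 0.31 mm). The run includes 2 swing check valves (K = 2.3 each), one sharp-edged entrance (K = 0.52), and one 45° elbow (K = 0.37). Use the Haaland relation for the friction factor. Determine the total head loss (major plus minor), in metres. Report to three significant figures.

V = 4Q/(πD²) = 1.879 m/s; V²/2g = 0.1800 m
Re = 5.20×10^5, ε/D = 0.00114 → f = 0.02076 (Haaland)
Major: h_f = f(L/D)·V²/2g = 0.02076·3993·0.1800 = 14.92 m
Minor: ΣK = 5.49; h_m = ΣK·V²/2g = 0.9882 m
Total H_L = 14.92 + 0.9882 = 15.91 m

H_L ≈ 15.9 m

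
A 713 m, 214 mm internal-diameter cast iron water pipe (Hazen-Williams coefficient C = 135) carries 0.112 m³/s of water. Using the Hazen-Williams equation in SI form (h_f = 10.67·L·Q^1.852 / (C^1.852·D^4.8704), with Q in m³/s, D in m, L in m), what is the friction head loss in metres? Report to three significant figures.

h_f ≈ 27.3 m

h_f = 10.67·713·0.112^1.852 / (135^1.852·0.214^4.8704) = 27.30 m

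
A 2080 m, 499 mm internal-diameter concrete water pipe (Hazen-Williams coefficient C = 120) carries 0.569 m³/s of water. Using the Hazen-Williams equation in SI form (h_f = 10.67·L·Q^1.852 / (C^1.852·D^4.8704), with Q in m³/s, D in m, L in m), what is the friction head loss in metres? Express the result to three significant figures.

h_f = 10.67·2080·0.569^1.852 / (120^1.852·0.499^4.8704) = 32.54 m

h_f ≈ 32.5 m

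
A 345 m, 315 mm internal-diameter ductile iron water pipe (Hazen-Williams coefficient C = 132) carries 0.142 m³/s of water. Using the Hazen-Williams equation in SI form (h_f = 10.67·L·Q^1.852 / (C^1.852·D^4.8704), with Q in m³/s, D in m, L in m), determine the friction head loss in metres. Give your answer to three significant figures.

h_f = 10.67·345·0.142^1.852 / (132^1.852·0.315^4.8704) = 3.252 m

h_f ≈ 3.25 m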